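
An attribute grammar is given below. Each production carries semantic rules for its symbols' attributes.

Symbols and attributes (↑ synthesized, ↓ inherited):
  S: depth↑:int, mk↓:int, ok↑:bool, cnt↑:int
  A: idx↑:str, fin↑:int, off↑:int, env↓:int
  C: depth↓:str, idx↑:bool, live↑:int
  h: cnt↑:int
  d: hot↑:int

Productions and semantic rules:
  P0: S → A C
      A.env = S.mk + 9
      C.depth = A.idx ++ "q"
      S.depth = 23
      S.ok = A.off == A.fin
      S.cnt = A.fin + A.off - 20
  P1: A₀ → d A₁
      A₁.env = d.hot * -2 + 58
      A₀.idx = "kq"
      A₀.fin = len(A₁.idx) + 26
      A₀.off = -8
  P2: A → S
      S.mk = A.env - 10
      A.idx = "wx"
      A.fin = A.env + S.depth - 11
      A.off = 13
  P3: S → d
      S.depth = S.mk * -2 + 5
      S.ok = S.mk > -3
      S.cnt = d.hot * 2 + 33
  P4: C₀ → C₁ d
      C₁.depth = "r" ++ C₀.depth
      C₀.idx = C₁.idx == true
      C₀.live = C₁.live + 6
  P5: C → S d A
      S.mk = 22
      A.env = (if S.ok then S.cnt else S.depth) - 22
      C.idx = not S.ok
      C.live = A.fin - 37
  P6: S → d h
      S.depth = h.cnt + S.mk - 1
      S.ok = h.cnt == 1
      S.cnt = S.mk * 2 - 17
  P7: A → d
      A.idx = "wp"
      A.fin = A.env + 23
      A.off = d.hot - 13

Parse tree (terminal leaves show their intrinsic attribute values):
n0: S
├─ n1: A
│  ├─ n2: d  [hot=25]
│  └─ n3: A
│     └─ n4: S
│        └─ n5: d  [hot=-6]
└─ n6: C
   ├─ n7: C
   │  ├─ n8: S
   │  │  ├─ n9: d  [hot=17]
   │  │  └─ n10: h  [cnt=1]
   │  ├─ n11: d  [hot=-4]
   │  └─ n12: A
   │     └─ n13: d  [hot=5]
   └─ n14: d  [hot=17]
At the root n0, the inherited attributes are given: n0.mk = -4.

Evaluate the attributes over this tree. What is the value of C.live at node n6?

-3

1. n0.mk = -4  [given at root]
2. n1.env = 5  [S.mk + 9]
3. n2.hot = 25  [terminal]
4. n3.env = 8  [d.hot * -2 + 58]
5. n4.mk = -2  [A.env - 10]
6. n5.hot = -6  [terminal]
7. n4.depth = 9  [S.mk * -2 + 5]
8. n4.ok = true  [S.mk > -3]
9. n4.cnt = 21  [d.hot * 2 + 33]
10. n3.idx = "wx"  ["wx"]
11. n3.fin = 6  [A.env + S.depth - 11]
12. n3.off = 13  [13]
13. n1.idx = "kq"  ["kq"]
14. n1.fin = 28  [len(A₁.idx) + 26]
15. n1.off = -8  [-8]
16. n6.depth = "kqq"  [A.idx ++ "q"]
17. n7.depth = "rkqq"  ["r" ++ C₀.depth]
18. n8.mk = 22  [22]
19. n9.hot = 17  [terminal]
20. n10.cnt = 1  [terminal]
21. n8.depth = 22  [h.cnt + S.mk - 1]
22. n8.ok = true  [h.cnt == 1]
23. n8.cnt = 27  [S.mk * 2 - 17]
24. n11.hot = -4  [terminal]
25. n12.env = 5  [(if S.ok then S.cnt else S.depth) - 22]
26. n13.hot = 5  [terminal]
27. n12.idx = "wp"  ["wp"]
28. n12.fin = 28  [A.env + 23]
29. n12.off = -8  [d.hot - 13]
30. n7.idx = false  [not S.ok]
31. n7.live = -9  [A.fin - 37]
32. n14.hot = 17  [terminal]
33. n6.idx = false  [C₁.idx == true]
34. n6.live = -3  [C₁.live + 6]
35. n0.depth = 23  [23]
36. n0.ok = false  [A.off == A.fin]
37. n0.cnt = 0  [A.fin + A.off - 20]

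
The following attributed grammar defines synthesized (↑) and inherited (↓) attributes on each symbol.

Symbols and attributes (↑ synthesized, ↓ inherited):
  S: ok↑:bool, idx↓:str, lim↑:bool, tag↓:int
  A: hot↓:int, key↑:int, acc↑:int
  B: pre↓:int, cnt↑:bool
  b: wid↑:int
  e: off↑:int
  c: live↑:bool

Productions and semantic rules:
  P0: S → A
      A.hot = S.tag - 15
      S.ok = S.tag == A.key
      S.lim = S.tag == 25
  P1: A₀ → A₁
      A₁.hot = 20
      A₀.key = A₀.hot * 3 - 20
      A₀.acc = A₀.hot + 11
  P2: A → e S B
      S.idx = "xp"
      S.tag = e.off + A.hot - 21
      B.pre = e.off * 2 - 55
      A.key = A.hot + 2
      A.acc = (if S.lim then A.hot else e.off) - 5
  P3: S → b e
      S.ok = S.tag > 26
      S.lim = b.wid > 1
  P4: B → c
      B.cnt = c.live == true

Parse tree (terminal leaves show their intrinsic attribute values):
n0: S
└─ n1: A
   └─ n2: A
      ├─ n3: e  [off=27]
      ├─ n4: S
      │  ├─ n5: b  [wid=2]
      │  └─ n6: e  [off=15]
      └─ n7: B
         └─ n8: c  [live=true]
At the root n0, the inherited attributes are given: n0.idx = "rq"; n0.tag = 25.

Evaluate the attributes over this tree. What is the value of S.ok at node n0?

1. n0.idx = "rq"  [given at root]
2. n0.tag = 25  [given at root]
3. n1.hot = 10  [S.tag - 15]
4. n2.hot = 20  [20]
5. n3.off = 27  [terminal]
6. n4.idx = "xp"  ["xp"]
7. n4.tag = 26  [e.off + A.hot - 21]
8. n5.wid = 2  [terminal]
9. n6.off = 15  [terminal]
10. n4.ok = false  [S.tag > 26]
11. n4.lim = true  [b.wid > 1]
12. n7.pre = -1  [e.off * 2 - 55]
13. n8.live = true  [terminal]
14. n7.cnt = true  [c.live == true]
15. n2.key = 22  [A.hot + 2]
16. n2.acc = 15  [(if S.lim then A.hot else e.off) - 5]
17. n1.key = 10  [A₀.hot * 3 - 20]
18. n1.acc = 21  [A₀.hot + 11]
19. n0.ok = false  [S.tag == A.key]
20. n0.lim = true  [S.tag == 25]

false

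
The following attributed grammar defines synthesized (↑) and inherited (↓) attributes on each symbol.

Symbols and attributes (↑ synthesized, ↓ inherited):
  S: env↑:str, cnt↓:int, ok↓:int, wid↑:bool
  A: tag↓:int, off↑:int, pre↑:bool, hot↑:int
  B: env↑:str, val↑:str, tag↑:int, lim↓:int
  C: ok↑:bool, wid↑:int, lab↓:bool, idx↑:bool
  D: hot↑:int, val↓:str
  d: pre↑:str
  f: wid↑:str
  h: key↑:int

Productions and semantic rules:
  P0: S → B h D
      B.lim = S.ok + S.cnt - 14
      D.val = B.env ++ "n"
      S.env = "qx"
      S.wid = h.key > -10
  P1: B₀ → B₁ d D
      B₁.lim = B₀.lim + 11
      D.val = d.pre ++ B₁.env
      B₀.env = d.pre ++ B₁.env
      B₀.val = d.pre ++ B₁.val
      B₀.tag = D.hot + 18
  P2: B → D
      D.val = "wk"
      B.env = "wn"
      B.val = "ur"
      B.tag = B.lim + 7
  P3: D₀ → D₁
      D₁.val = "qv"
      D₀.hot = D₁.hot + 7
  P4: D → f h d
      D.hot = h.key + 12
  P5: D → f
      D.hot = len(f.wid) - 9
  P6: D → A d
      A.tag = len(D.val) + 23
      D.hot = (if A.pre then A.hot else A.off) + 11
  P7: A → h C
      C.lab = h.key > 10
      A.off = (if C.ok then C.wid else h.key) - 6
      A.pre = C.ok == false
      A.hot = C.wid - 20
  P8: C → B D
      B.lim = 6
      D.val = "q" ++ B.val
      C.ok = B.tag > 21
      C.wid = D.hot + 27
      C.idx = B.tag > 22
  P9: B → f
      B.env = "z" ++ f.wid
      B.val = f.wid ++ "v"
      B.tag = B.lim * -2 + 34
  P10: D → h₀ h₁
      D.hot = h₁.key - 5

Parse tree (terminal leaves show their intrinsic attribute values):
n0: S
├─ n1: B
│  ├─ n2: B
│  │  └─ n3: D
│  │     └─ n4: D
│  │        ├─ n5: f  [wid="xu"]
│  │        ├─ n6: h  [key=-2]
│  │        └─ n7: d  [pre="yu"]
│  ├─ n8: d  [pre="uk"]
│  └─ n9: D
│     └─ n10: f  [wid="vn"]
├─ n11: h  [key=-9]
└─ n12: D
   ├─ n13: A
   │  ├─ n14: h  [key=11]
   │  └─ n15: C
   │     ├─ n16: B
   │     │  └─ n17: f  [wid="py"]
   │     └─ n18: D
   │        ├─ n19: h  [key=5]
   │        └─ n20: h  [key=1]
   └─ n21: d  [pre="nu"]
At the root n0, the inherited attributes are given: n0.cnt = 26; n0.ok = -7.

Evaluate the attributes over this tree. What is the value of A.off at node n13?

1. n0.cnt = 26  [given at root]
2. n0.ok = -7  [given at root]
3. n1.lim = 5  [S.ok + S.cnt - 14]
4. n2.lim = 16  [B₀.lim + 11]
5. n3.val = "wk"  ["wk"]
6. n4.val = "qv"  ["qv"]
7. n5.wid = "xu"  [terminal]
8. n6.key = -2  [terminal]
9. n7.pre = "yu"  [terminal]
10. n4.hot = 10  [h.key + 12]
11. n3.hot = 17  [D₁.hot + 7]
12. n2.env = "wn"  ["wn"]
13. n2.val = "ur"  ["ur"]
14. n2.tag = 23  [B.lim + 7]
15. n8.pre = "uk"  [terminal]
16. n9.val = "ukwn"  [d.pre ++ B₁.env]
17. n10.wid = "vn"  [terminal]
18. n9.hot = -7  [len(f.wid) - 9]
19. n1.env = "ukwn"  [d.pre ++ B₁.env]
20. n1.val = "ukur"  [d.pre ++ B₁.val]
21. n1.tag = 11  [D.hot + 18]
22. n11.key = -9  [terminal]
23. n12.val = "ukwnn"  [B.env ++ "n"]
24. n13.tag = 28  [len(D.val) + 23]
25. n14.key = 11  [terminal]
26. n15.lab = true  [h.key > 10]
27. n16.lim = 6  [6]
28. n17.wid = "py"  [terminal]
29. n16.env = "zpy"  ["z" ++ f.wid]
30. n16.val = "pyv"  [f.wid ++ "v"]
31. n16.tag = 22  [B.lim * -2 + 34]
32. n18.val = "qpyv"  ["q" ++ B.val]
33. n19.key = 5  [terminal]
34. n20.key = 1  [terminal]
35. n18.hot = -4  [h₁.key - 5]
36. n15.ok = true  [B.tag > 21]
37. n15.wid = 23  [D.hot + 27]
38. n15.idx = false  [B.tag > 22]
39. n13.off = 17  [(if C.ok then C.wid else h.key) - 6]
40. n13.pre = false  [C.ok == false]
41. n13.hot = 3  [C.wid - 20]
42. n21.pre = "nu"  [terminal]
43. n12.hot = 28  [(if A.pre then A.hot else A.off) + 11]
44. n0.env = "qx"  ["qx"]
45. n0.wid = true  [h.key > -10]

17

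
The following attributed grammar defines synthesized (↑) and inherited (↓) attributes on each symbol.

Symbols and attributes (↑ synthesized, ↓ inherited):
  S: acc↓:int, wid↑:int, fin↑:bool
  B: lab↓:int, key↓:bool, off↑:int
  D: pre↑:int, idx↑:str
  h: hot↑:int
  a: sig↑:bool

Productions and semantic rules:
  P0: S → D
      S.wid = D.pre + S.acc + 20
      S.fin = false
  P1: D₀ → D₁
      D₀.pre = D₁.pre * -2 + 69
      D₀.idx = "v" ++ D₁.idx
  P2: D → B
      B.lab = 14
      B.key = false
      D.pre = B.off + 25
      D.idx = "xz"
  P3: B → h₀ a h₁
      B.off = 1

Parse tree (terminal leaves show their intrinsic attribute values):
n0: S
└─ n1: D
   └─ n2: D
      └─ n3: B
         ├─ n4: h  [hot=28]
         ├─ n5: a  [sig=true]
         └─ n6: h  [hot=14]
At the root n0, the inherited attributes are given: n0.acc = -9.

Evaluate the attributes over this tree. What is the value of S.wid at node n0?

28

1. n0.acc = -9  [given at root]
2. n3.lab = 14  [14]
3. n3.key = false  [false]
4. n4.hot = 28  [terminal]
5. n5.sig = true  [terminal]
6. n6.hot = 14  [terminal]
7. n3.off = 1  [1]
8. n2.pre = 26  [B.off + 25]
9. n2.idx = "xz"  ["xz"]
10. n1.pre = 17  [D₁.pre * -2 + 69]
11. n1.idx = "vxz"  ["v" ++ D₁.idx]
12. n0.wid = 28  [D.pre + S.acc + 20]
13. n0.fin = false  [false]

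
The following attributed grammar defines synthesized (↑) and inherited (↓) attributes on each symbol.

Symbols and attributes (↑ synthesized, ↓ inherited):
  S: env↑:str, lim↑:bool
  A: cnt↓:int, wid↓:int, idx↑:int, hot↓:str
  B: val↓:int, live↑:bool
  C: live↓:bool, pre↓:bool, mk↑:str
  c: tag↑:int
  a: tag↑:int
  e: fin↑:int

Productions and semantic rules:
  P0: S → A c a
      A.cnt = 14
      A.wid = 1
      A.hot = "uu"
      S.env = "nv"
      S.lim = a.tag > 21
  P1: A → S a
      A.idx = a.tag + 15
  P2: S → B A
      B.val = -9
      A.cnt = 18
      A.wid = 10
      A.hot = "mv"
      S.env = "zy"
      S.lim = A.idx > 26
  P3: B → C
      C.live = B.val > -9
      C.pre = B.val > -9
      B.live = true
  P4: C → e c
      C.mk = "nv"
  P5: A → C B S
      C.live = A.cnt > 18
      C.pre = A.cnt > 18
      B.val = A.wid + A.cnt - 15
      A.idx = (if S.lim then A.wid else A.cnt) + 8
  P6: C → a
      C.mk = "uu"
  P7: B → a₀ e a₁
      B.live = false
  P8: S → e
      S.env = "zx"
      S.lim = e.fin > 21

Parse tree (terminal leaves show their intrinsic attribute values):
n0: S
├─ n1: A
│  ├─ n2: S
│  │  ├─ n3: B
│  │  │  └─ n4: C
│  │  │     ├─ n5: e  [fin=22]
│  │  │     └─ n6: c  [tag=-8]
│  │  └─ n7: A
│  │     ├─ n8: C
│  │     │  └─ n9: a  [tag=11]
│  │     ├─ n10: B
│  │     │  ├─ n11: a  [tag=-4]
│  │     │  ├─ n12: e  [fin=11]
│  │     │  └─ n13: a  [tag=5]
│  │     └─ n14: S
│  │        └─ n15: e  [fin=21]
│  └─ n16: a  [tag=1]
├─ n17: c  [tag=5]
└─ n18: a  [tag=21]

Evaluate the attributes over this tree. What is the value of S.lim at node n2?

1. n1.cnt = 14  [14]
2. n1.wid = 1  [1]
3. n1.hot = "uu"  ["uu"]
4. n3.val = -9  [-9]
5. n4.live = false  [B.val > -9]
6. n4.pre = false  [B.val > -9]
7. n5.fin = 22  [terminal]
8. n6.tag = -8  [terminal]
9. n4.mk = "nv"  ["nv"]
10. n3.live = true  [true]
11. n7.cnt = 18  [18]
12. n7.wid = 10  [10]
13. n7.hot = "mv"  ["mv"]
14. n8.live = false  [A.cnt > 18]
15. n8.pre = false  [A.cnt > 18]
16. n9.tag = 11  [terminal]
17. n8.mk = "uu"  ["uu"]
18. n10.val = 13  [A.wid + A.cnt - 15]
19. n11.tag = -4  [terminal]
20. n12.fin = 11  [terminal]
21. n13.tag = 5  [terminal]
22. n10.live = false  [false]
23. n15.fin = 21  [terminal]
24. n14.env = "zx"  ["zx"]
25. n14.lim = false  [e.fin > 21]
26. n7.idx = 26  [(if S.lim then A.wid else A.cnt) + 8]
27. n2.env = "zy"  ["zy"]
28. n2.lim = false  [A.idx > 26]
29. n16.tag = 1  [terminal]
30. n1.idx = 16  [a.tag + 15]
31. n17.tag = 5  [terminal]
32. n18.tag = 21  [terminal]
33. n0.env = "nv"  ["nv"]
34. n0.lim = false  [a.tag > 21]

false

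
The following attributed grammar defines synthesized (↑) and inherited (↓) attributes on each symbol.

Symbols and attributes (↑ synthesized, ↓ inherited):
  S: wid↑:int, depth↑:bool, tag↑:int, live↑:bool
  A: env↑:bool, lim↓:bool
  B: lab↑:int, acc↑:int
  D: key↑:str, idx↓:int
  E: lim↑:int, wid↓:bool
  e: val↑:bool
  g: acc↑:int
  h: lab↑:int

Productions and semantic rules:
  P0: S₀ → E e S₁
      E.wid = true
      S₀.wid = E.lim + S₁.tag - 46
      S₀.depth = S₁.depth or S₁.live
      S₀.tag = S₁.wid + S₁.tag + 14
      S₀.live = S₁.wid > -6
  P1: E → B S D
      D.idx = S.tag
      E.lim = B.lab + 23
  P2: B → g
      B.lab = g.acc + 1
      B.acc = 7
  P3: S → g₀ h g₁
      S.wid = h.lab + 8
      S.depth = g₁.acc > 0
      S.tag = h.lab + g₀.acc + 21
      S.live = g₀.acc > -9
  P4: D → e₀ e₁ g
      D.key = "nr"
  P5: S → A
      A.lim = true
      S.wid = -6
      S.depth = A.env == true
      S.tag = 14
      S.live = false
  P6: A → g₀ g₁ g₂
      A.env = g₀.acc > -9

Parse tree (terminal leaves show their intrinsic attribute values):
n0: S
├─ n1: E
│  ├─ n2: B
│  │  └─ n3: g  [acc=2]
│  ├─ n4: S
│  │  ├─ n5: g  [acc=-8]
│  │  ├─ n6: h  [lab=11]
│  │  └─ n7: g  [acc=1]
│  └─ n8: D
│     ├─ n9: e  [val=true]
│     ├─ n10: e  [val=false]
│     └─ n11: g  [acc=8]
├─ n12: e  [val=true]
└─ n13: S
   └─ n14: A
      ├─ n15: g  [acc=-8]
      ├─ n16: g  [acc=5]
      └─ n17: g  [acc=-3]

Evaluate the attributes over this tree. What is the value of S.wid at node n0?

1. n1.wid = true  [true]
2. n3.acc = 2  [terminal]
3. n2.lab = 3  [g.acc + 1]
4. n2.acc = 7  [7]
5. n5.acc = -8  [terminal]
6. n6.lab = 11  [terminal]
7. n7.acc = 1  [terminal]
8. n4.wid = 19  [h.lab + 8]
9. n4.depth = true  [g₁.acc > 0]
10. n4.tag = 24  [h.lab + g₀.acc + 21]
11. n4.live = true  [g₀.acc > -9]
12. n8.idx = 24  [S.tag]
13. n9.val = true  [terminal]
14. n10.val = false  [terminal]
15. n11.acc = 8  [terminal]
16. n8.key = "nr"  ["nr"]
17. n1.lim = 26  [B.lab + 23]
18. n12.val = true  [terminal]
19. n14.lim = true  [true]
20. n15.acc = -8  [terminal]
21. n16.acc = 5  [terminal]
22. n17.acc = -3  [terminal]
23. n14.env = true  [g₀.acc > -9]
24. n13.wid = -6  [-6]
25. n13.depth = true  [A.env == true]
26. n13.tag = 14  [14]
27. n13.live = false  [false]
28. n0.wid = -6  [E.lim + S₁.tag - 46]
29. n0.depth = true  [S₁.depth or S₁.live]
30. n0.tag = 22  [S₁.wid + S₁.tag + 14]
31. n0.live = false  [S₁.wid > -6]

-6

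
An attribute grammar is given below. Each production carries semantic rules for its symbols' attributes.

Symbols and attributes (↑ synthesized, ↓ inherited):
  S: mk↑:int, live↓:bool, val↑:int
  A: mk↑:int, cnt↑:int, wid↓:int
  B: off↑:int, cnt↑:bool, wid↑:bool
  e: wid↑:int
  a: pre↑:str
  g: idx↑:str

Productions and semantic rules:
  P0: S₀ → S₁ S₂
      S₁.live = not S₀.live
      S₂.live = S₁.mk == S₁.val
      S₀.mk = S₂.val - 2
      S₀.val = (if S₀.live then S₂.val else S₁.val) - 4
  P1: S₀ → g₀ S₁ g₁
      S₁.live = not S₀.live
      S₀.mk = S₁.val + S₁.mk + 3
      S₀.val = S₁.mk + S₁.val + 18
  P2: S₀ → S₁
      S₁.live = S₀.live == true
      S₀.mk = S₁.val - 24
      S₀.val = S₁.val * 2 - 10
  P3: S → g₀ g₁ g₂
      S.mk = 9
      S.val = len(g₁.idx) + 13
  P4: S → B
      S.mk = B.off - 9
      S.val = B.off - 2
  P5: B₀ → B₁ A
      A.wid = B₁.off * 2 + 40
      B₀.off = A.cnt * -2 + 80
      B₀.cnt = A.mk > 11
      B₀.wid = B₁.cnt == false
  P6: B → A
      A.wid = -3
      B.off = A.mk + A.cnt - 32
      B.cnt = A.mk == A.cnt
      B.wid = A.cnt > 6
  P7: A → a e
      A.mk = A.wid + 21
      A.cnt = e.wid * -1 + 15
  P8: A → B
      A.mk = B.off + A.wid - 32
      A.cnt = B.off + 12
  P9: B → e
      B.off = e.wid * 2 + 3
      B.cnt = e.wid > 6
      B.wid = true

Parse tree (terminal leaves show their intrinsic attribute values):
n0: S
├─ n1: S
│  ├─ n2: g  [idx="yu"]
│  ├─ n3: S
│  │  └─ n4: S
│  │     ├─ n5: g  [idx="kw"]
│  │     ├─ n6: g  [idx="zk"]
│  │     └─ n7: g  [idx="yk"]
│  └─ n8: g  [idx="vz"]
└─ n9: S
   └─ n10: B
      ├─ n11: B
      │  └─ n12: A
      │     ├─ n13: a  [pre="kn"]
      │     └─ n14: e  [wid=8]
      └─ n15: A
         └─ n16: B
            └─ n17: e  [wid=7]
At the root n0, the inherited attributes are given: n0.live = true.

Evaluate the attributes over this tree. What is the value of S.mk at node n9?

13

1. n0.live = true  [given at root]
2. n1.live = false  [not S₀.live]
3. n2.idx = "yu"  [terminal]
4. n3.live = true  [not S₀.live]
5. n4.live = true  [S₀.live == true]
6. n5.idx = "kw"  [terminal]
7. n6.idx = "zk"  [terminal]
8. n7.idx = "yk"  [terminal]
9. n4.mk = 9  [9]
10. n4.val = 15  [len(g₁.idx) + 13]
11. n3.mk = -9  [S₁.val - 24]
12. n3.val = 20  [S₁.val * 2 - 10]
13. n8.idx = "vz"  [terminal]
14. n1.mk = 14  [S₁.val + S₁.mk + 3]
15. n1.val = 29  [S₁.mk + S₁.val + 18]
16. n9.live = false  [S₁.mk == S₁.val]
17. n12.wid = -3  [-3]
18. n13.pre = "kn"  [terminal]
19. n14.wid = 8  [terminal]
20. n12.mk = 18  [A.wid + 21]
21. n12.cnt = 7  [e.wid * -1 + 15]
22. n11.off = -7  [A.mk + A.cnt - 32]
23. n11.cnt = false  [A.mk == A.cnt]
24. n11.wid = true  [A.cnt > 6]
25. n15.wid = 26  [B₁.off * 2 + 40]
26. n17.wid = 7  [terminal]
27. n16.off = 17  [e.wid * 2 + 3]
28. n16.cnt = true  [e.wid > 6]
29. n16.wid = true  [true]
30. n15.mk = 11  [B.off + A.wid - 32]
31. n15.cnt = 29  [B.off + 12]
32. n10.off = 22  [A.cnt * -2 + 80]
33. n10.cnt = false  [A.mk > 11]
34. n10.wid = true  [B₁.cnt == false]
35. n9.mk = 13  [B.off - 9]
36. n9.val = 20  [B.off - 2]
37. n0.mk = 18  [S₂.val - 2]
38. n0.val = 16  [(if S₀.live then S₂.val else S₁.val) - 4]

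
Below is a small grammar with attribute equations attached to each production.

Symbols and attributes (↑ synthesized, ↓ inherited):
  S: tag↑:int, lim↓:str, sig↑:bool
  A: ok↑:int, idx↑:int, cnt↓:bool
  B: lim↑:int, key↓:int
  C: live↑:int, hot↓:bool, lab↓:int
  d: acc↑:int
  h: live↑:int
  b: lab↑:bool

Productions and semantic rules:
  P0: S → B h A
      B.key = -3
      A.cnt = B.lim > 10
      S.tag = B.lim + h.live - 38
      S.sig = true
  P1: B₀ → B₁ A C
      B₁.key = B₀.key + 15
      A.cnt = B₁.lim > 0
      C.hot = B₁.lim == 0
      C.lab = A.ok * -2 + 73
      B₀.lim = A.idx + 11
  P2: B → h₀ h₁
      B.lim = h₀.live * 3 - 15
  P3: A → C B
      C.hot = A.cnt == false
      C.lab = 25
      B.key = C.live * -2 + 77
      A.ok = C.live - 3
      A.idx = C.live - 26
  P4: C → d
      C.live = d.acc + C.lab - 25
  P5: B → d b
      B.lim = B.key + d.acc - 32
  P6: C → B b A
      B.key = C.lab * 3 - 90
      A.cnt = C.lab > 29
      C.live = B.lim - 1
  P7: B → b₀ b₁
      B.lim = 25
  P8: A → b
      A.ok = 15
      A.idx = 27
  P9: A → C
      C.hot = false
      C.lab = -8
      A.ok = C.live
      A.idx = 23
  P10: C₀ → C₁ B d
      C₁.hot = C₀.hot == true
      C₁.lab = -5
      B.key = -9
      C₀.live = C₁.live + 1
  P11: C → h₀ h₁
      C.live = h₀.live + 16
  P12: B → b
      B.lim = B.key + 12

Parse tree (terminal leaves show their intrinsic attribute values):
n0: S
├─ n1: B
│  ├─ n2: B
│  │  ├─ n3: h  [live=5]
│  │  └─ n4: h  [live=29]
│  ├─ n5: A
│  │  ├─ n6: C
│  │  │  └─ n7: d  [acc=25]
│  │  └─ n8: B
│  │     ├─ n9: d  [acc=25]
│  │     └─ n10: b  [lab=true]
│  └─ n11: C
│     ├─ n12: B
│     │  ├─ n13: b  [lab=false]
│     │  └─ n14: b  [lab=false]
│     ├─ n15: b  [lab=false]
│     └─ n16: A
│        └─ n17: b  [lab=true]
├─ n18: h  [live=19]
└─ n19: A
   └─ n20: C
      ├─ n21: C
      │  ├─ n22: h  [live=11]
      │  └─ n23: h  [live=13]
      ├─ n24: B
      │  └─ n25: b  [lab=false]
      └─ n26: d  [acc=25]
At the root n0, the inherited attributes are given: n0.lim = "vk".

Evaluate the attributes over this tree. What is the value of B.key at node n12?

1. n0.lim = "vk"  [given at root]
2. n1.key = -3  [-3]
3. n2.key = 12  [B₀.key + 15]
4. n3.live = 5  [terminal]
5. n4.live = 29  [terminal]
6. n2.lim = 0  [h₀.live * 3 - 15]
7. n5.cnt = false  [B₁.lim > 0]
8. n6.hot = true  [A.cnt == false]
9. n6.lab = 25  [25]
10. n7.acc = 25  [terminal]
11. n6.live = 25  [d.acc + C.lab - 25]
12. n8.key = 27  [C.live * -2 + 77]
13. n9.acc = 25  [terminal]
14. n10.lab = true  [terminal]
15. n8.lim = 20  [B.key + d.acc - 32]
16. n5.ok = 22  [C.live - 3]
17. n5.idx = -1  [C.live - 26]
18. n11.hot = true  [B₁.lim == 0]
19. n11.lab = 29  [A.ok * -2 + 73]
20. n12.key = -3  [C.lab * 3 - 90]
21. n13.lab = false  [terminal]
22. n14.lab = false  [terminal]
23. n12.lim = 25  [25]
24. n15.lab = false  [terminal]
25. n16.cnt = false  [C.lab > 29]
26. n17.lab = true  [terminal]
27. n16.ok = 15  [15]
28. n16.idx = 27  [27]
29. n11.live = 24  [B.lim - 1]
30. n1.lim = 10  [A.idx + 11]
31. n18.live = 19  [terminal]
32. n19.cnt = false  [B.lim > 10]
33. n20.hot = false  [false]
34. n20.lab = -8  [-8]
35. n21.hot = false  [C₀.hot == true]
36. n21.lab = -5  [-5]
37. n22.live = 11  [terminal]
38. n23.live = 13  [terminal]
39. n21.live = 27  [h₀.live + 16]
40. n24.key = -9  [-9]
41. n25.lab = false  [terminal]
42. n24.lim = 3  [B.key + 12]
43. n26.acc = 25  [terminal]
44. n20.live = 28  [C₁.live + 1]
45. n19.ok = 28  [C.live]
46. n19.idx = 23  [23]
47. n0.tag = -9  [B.lim + h.live - 38]
48. n0.sig = true  [true]

-3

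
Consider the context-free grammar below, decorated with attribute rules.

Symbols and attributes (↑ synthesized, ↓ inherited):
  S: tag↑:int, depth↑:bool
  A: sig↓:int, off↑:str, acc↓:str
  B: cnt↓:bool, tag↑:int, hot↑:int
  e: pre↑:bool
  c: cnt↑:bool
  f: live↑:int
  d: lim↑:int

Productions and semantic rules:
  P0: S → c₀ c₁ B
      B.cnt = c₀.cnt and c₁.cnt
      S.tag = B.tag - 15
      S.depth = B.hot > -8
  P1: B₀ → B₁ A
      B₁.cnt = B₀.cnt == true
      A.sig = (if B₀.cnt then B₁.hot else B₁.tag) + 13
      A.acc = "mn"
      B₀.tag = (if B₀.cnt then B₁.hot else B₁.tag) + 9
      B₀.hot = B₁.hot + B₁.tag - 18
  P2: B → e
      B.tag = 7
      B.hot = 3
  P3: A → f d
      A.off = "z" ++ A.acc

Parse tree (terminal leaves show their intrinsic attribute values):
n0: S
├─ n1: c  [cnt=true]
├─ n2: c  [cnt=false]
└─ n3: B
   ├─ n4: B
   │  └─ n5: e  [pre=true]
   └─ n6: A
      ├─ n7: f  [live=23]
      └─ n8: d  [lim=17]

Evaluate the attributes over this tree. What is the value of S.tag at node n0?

1

1. n1.cnt = true  [terminal]
2. n2.cnt = false  [terminal]
3. n3.cnt = false  [c₀.cnt and c₁.cnt]
4. n4.cnt = false  [B₀.cnt == true]
5. n5.pre = true  [terminal]
6. n4.tag = 7  [7]
7. n4.hot = 3  [3]
8. n6.sig = 20  [(if B₀.cnt then B₁.hot else B₁.tag) + 13]
9. n6.acc = "mn"  ["mn"]
10. n7.live = 23  [terminal]
11. n8.lim = 17  [terminal]
12. n6.off = "zmn"  ["z" ++ A.acc]
13. n3.tag = 16  [(if B₀.cnt then B₁.hot else B₁.tag) + 9]
14. n3.hot = -8  [B₁.hot + B₁.tag - 18]
15. n0.tag = 1  [B.tag - 15]
16. n0.depth = false  [B.hot > -8]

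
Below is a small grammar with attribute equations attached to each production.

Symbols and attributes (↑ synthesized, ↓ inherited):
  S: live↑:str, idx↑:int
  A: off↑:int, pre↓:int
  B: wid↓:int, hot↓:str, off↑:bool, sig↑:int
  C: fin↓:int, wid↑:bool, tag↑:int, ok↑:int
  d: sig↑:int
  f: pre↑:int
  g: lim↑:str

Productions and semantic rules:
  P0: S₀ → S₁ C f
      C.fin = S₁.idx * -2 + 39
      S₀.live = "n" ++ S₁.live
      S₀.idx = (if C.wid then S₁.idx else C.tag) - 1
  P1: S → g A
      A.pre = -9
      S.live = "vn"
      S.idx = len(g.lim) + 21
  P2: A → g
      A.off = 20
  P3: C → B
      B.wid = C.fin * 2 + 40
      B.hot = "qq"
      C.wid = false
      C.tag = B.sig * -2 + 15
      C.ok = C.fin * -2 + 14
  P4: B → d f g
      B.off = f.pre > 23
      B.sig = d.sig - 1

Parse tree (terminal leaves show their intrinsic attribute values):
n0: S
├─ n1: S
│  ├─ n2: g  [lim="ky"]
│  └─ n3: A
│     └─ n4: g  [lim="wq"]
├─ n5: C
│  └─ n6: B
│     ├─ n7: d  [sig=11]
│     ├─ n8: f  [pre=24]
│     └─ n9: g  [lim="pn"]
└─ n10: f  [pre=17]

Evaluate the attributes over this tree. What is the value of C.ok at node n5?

1. n2.lim = "ky"  [terminal]
2. n3.pre = -9  [-9]
3. n4.lim = "wq"  [terminal]
4. n3.off = 20  [20]
5. n1.live = "vn"  ["vn"]
6. n1.idx = 23  [len(g.lim) + 21]
7. n5.fin = -7  [S₁.idx * -2 + 39]
8. n6.wid = 26  [C.fin * 2 + 40]
9. n6.hot = "qq"  ["qq"]
10. n7.sig = 11  [terminal]
11. n8.pre = 24  [terminal]
12. n9.lim = "pn"  [terminal]
13. n6.off = true  [f.pre > 23]
14. n6.sig = 10  [d.sig - 1]
15. n5.wid = false  [false]
16. n5.tag = -5  [B.sig * -2 + 15]
17. n5.ok = 28  [C.fin * -2 + 14]
18. n10.pre = 17  [terminal]
19. n0.live = "nvn"  ["n" ++ S₁.live]
20. n0.idx = -6  [(if C.wid then S₁.idx else C.tag) - 1]

28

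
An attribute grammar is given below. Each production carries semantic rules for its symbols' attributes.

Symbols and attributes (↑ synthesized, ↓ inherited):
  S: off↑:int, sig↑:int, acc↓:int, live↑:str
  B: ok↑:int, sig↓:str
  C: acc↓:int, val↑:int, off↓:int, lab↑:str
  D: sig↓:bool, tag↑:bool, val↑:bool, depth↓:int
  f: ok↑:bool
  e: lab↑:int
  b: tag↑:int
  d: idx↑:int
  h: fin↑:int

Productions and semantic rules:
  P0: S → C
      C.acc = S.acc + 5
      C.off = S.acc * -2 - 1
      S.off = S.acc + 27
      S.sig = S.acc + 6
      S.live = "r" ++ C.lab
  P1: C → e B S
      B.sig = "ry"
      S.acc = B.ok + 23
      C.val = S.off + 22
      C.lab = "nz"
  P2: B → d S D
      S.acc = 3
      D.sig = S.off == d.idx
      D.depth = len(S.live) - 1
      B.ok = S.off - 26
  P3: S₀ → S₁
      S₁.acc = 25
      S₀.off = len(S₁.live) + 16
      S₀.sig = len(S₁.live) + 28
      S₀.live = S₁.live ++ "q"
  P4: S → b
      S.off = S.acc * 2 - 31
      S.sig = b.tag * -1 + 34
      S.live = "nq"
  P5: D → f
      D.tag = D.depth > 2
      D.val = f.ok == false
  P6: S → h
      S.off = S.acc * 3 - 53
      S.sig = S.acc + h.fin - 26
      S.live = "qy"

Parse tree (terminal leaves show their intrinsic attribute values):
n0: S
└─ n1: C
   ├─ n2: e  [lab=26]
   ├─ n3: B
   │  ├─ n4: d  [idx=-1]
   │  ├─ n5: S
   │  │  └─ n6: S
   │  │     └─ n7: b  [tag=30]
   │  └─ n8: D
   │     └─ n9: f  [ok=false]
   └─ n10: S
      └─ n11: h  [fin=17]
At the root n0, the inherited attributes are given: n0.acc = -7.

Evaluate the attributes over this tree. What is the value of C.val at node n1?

14

1. n0.acc = -7  [given at root]
2. n1.acc = -2  [S.acc + 5]
3. n1.off = 13  [S.acc * -2 - 1]
4. n2.lab = 26  [terminal]
5. n3.sig = "ry"  ["ry"]
6. n4.idx = -1  [terminal]
7. n5.acc = 3  [3]
8. n6.acc = 25  [25]
9. n7.tag = 30  [terminal]
10. n6.off = 19  [S.acc * 2 - 31]
11. n6.sig = 4  [b.tag * -1 + 34]
12. n6.live = "nq"  ["nq"]
13. n5.off = 18  [len(S₁.live) + 16]
14. n5.sig = 30  [len(S₁.live) + 28]
15. n5.live = "nqq"  [S₁.live ++ "q"]
16. n8.sig = false  [S.off == d.idx]
17. n8.depth = 2  [len(S.live) - 1]
18. n9.ok = false  [terminal]
19. n8.tag = false  [D.depth > 2]
20. n8.val = true  [f.ok == false]
21. n3.ok = -8  [S.off - 26]
22. n10.acc = 15  [B.ok + 23]
23. n11.fin = 17  [terminal]
24. n10.off = -8  [S.acc * 3 - 53]
25. n10.sig = 6  [S.acc + h.fin - 26]
26. n10.live = "qy"  ["qy"]
27. n1.val = 14  [S.off + 22]
28. n1.lab = "nz"  ["nz"]
29. n0.off = 20  [S.acc + 27]
30. n0.sig = -1  [S.acc + 6]
31. n0.live = "rnz"  ["r" ++ C.lab]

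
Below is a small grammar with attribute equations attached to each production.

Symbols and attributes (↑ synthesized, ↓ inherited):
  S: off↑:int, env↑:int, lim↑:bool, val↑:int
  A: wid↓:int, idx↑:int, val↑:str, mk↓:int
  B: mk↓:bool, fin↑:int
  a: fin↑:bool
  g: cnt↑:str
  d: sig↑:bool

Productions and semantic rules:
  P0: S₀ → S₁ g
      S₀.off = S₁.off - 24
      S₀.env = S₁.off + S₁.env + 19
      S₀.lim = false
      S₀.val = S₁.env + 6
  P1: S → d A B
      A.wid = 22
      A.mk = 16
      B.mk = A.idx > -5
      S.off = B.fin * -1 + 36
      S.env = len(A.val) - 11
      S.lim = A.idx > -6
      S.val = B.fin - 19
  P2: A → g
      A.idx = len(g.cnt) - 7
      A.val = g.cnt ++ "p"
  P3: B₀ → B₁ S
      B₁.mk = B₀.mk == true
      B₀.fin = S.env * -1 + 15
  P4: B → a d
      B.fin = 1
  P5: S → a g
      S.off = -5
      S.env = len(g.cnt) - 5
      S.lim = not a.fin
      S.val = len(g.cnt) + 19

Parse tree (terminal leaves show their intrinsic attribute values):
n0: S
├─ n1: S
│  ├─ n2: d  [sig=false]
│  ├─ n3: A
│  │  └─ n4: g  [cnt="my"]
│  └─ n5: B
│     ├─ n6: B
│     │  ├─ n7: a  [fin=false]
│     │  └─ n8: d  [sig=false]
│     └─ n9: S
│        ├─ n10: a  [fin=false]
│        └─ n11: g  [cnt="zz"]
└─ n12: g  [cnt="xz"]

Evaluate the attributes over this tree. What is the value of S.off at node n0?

-6

1. n2.sig = false  [terminal]
2. n3.wid = 22  [22]
3. n3.mk = 16  [16]
4. n4.cnt = "my"  [terminal]
5. n3.idx = -5  [len(g.cnt) - 7]
6. n3.val = "myp"  [g.cnt ++ "p"]
7. n5.mk = false  [A.idx > -5]
8. n6.mk = false  [B₀.mk == true]
9. n7.fin = false  [terminal]
10. n8.sig = false  [terminal]
11. n6.fin = 1  [1]
12. n10.fin = false  [terminal]
13. n11.cnt = "zz"  [terminal]
14. n9.off = -5  [-5]
15. n9.env = -3  [len(g.cnt) - 5]
16. n9.lim = true  [not a.fin]
17. n9.val = 21  [len(g.cnt) + 19]
18. n5.fin = 18  [S.env * -1 + 15]
19. n1.off = 18  [B.fin * -1 + 36]
20. n1.env = -8  [len(A.val) - 11]
21. n1.lim = true  [A.idx > -6]
22. n1.val = -1  [B.fin - 19]
23. n12.cnt = "xz"  [terminal]
24. n0.off = -6  [S₁.off - 24]
25. n0.env = 29  [S₁.off + S₁.env + 19]
26. n0.lim = false  [false]
27. n0.val = -2  [S₁.env + 6]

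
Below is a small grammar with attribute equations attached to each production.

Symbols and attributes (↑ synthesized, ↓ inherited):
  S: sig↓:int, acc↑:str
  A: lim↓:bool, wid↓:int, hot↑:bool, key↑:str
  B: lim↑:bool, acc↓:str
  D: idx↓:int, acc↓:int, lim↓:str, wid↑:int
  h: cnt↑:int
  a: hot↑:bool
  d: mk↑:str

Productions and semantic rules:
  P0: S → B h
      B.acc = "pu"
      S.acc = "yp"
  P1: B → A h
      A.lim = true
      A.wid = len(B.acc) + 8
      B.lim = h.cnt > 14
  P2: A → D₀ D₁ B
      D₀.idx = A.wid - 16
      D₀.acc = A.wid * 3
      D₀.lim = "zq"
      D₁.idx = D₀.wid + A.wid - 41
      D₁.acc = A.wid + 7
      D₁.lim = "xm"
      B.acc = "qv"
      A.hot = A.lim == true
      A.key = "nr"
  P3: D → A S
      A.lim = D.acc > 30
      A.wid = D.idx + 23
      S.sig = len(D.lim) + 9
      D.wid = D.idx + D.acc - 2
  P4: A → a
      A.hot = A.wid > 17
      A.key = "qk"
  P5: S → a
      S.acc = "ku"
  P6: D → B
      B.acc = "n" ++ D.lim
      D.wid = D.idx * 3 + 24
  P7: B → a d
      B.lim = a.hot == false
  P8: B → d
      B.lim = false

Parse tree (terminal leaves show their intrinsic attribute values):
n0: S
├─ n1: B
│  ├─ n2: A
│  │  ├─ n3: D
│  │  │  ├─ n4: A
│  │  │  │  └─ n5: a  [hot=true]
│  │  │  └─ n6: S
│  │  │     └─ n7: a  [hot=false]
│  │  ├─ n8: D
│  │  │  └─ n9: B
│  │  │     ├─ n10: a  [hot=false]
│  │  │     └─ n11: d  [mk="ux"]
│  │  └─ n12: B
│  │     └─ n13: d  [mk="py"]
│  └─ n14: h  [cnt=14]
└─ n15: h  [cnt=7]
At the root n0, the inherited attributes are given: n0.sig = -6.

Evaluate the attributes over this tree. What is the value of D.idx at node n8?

-9

1. n0.sig = -6  [given at root]
2. n1.acc = "pu"  ["pu"]
3. n2.lim = true  [true]
4. n2.wid = 10  [len(B.acc) + 8]
5. n3.idx = -6  [A.wid - 16]
6. n3.acc = 30  [A.wid * 3]
7. n3.lim = "zq"  ["zq"]
8. n4.lim = false  [D.acc > 30]
9. n4.wid = 17  [D.idx + 23]
10. n5.hot = true  [terminal]
11. n4.hot = false  [A.wid > 17]
12. n4.key = "qk"  ["qk"]
13. n6.sig = 11  [len(D.lim) + 9]
14. n7.hot = false  [terminal]
15. n6.acc = "ku"  ["ku"]
16. n3.wid = 22  [D.idx + D.acc - 2]
17. n8.idx = -9  [D₀.wid + A.wid - 41]
18. n8.acc = 17  [A.wid + 7]
19. n8.lim = "xm"  ["xm"]
20. n9.acc = "nxm"  ["n" ++ D.lim]
21. n10.hot = false  [terminal]
22. n11.mk = "ux"  [terminal]
23. n9.lim = true  [a.hot == false]
24. n8.wid = -3  [D.idx * 3 + 24]
25. n12.acc = "qv"  ["qv"]
26. n13.mk = "py"  [terminal]
27. n12.lim = false  [false]
28. n2.hot = true  [A.lim == true]
29. n2.key = "nr"  ["nr"]
30. n14.cnt = 14  [terminal]
31. n1.lim = false  [h.cnt > 14]
32. n15.cnt = 7  [terminal]
33. n0.acc = "yp"  ["yp"]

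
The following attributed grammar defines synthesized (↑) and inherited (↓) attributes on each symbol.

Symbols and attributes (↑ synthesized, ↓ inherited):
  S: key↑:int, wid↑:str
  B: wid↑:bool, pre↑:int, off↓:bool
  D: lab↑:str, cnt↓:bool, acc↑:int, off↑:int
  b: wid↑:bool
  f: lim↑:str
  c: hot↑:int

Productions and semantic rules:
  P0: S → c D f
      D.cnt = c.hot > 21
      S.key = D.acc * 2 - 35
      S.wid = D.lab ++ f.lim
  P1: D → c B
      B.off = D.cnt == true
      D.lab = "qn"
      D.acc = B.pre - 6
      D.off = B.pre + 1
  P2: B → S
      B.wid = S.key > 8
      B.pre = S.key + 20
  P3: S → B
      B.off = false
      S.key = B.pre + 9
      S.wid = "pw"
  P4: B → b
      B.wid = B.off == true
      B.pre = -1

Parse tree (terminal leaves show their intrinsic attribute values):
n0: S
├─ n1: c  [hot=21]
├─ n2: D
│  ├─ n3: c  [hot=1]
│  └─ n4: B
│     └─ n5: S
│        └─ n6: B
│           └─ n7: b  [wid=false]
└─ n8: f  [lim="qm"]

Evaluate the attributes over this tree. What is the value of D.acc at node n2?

22

1. n1.hot = 21  [terminal]
2. n2.cnt = false  [c.hot > 21]
3. n3.hot = 1  [terminal]
4. n4.off = false  [D.cnt == true]
5. n6.off = false  [false]
6. n7.wid = false  [terminal]
7. n6.wid = false  [B.off == true]
8. n6.pre = -1  [-1]
9. n5.key = 8  [B.pre + 9]
10. n5.wid = "pw"  ["pw"]
11. n4.wid = false  [S.key > 8]
12. n4.pre = 28  [S.key + 20]
13. n2.lab = "qn"  ["qn"]
14. n2.acc = 22  [B.pre - 6]
15. n2.off = 29  [B.pre + 1]
16. n8.lim = "qm"  [terminal]
17. n0.key = 9  [D.acc * 2 - 35]
18. n0.wid = "qnqm"  [D.lab ++ f.lim]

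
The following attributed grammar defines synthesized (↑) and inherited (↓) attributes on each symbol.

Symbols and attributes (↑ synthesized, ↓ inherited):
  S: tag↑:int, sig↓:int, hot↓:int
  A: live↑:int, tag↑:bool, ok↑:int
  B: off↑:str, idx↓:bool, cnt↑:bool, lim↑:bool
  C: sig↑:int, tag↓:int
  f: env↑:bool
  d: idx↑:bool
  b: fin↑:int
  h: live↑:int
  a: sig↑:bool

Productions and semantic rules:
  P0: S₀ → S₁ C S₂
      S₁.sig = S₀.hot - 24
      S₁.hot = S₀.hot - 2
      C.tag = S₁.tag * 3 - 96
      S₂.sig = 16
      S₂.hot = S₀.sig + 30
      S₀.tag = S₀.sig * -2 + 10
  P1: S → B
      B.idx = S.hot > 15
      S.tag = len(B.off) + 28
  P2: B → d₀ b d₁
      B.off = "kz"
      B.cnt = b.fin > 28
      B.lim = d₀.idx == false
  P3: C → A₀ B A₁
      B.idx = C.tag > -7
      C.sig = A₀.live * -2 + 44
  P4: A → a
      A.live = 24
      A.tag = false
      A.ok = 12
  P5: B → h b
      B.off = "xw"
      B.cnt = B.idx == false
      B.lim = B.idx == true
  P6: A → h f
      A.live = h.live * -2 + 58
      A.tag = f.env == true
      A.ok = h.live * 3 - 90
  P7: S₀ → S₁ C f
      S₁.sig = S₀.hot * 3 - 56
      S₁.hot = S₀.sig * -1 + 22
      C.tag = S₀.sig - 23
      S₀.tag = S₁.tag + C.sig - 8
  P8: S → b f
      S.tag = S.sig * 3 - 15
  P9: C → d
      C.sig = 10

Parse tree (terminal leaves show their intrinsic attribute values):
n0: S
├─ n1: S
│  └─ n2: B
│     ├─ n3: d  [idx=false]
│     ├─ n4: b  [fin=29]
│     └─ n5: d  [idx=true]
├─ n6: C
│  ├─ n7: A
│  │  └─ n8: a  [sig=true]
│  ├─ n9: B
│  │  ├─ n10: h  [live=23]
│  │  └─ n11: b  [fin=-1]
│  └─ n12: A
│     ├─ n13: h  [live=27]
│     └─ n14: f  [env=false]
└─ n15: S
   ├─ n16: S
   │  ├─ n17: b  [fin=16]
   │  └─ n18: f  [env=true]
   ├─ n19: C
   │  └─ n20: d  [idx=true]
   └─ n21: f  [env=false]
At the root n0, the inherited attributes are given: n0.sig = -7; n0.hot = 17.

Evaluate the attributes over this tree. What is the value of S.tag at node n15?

1. n0.sig = -7  [given at root]
2. n0.hot = 17  [given at root]
3. n1.sig = -7  [S₀.hot - 24]
4. n1.hot = 15  [S₀.hot - 2]
5. n2.idx = false  [S.hot > 15]
6. n3.idx = false  [terminal]
7. n4.fin = 29  [terminal]
8. n5.idx = true  [terminal]
9. n2.off = "kz"  ["kz"]
10. n2.cnt = true  [b.fin > 28]
11. n2.lim = true  [d₀.idx == false]
12. n1.tag = 30  [len(B.off) + 28]
13. n6.tag = -6  [S₁.tag * 3 - 96]
14. n8.sig = true  [terminal]
15. n7.live = 24  [24]
16. n7.tag = false  [false]
17. n7.ok = 12  [12]
18. n9.idx = true  [C.tag > -7]
19. n10.live = 23  [terminal]
20. n11.fin = -1  [terminal]
21. n9.off = "xw"  ["xw"]
22. n9.cnt = false  [B.idx == false]
23. n9.lim = true  [B.idx == true]
24. n13.live = 27  [terminal]
25. n14.env = false  [terminal]
26. n12.live = 4  [h.live * -2 + 58]
27. n12.tag = false  [f.env == true]
28. n12.ok = -9  [h.live * 3 - 90]
29. n6.sig = -4  [A₀.live * -2 + 44]
30. n15.sig = 16  [16]
31. n15.hot = 23  [S₀.sig + 30]
32. n16.sig = 13  [S₀.hot * 3 - 56]
33. n16.hot = 6  [S₀.sig * -1 + 22]
34. n17.fin = 16  [terminal]
35. n18.env = true  [terminal]
36. n16.tag = 24  [S.sig * 3 - 15]
37. n19.tag = -7  [S₀.sig - 23]
38. n20.idx = true  [terminal]
39. n19.sig = 10  [10]
40. n21.env = false  [terminal]
41. n15.tag = 26  [S₁.tag + C.sig - 8]
42. n0.tag = 24  [S₀.sig * -2 + 10]

26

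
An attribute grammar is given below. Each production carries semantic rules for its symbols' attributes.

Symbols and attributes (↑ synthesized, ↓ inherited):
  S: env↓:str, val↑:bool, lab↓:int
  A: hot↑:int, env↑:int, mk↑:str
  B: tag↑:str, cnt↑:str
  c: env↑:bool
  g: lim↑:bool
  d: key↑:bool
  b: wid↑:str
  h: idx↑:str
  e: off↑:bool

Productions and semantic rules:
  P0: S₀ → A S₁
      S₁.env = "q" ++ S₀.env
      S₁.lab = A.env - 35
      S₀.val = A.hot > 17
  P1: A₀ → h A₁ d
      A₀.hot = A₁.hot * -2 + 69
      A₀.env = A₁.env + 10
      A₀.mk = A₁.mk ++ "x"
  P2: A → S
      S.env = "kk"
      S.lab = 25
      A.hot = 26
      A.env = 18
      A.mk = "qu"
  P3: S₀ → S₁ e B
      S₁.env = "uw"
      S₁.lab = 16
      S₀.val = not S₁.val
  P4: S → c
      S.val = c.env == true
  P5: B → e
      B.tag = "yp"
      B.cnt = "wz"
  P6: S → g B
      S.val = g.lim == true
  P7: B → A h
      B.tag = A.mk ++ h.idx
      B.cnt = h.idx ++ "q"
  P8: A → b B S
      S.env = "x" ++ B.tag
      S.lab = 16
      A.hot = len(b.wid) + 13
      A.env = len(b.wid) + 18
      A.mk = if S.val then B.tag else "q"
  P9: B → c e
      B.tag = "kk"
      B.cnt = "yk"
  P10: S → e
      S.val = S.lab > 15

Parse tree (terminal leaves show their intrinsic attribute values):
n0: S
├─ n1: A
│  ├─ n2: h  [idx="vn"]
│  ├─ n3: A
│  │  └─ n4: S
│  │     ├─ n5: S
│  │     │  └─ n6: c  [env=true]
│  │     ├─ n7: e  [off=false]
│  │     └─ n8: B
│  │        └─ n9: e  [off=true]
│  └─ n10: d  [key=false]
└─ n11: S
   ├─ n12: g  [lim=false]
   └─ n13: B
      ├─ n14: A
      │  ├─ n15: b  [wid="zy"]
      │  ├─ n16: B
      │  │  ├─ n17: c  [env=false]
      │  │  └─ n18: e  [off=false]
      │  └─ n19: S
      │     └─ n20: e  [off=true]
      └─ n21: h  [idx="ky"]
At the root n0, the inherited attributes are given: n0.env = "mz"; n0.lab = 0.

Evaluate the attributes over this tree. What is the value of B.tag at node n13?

"kkky"

1. n0.env = "mz"  [given at root]
2. n0.lab = 0  [given at root]
3. n2.idx = "vn"  [terminal]
4. n4.env = "kk"  ["kk"]
5. n4.lab = 25  [25]
6. n5.env = "uw"  ["uw"]
7. n5.lab = 16  [16]
8. n6.env = true  [terminal]
9. n5.val = true  [c.env == true]
10. n7.off = false  [terminal]
11. n9.off = true  [terminal]
12. n8.tag = "yp"  ["yp"]
13. n8.cnt = "wz"  ["wz"]
14. n4.val = false  [not S₁.val]
15. n3.hot = 26  [26]
16. n3.env = 18  [18]
17. n3.mk = "qu"  ["qu"]
18. n10.key = false  [terminal]
19. n1.hot = 17  [A₁.hot * -2 + 69]
20. n1.env = 28  [A₁.env + 10]
21. n1.mk = "qux"  [A₁.mk ++ "x"]
22. n11.env = "qmz"  ["q" ++ S₀.env]
23. n11.lab = -7  [A.env - 35]
24. n12.lim = false  [terminal]
25. n15.wid = "zy"  [terminal]
26. n17.env = false  [terminal]
27. n18.off = false  [terminal]
28. n16.tag = "kk"  ["kk"]
29. n16.cnt = "yk"  ["yk"]
30. n19.env = "xkk"  ["x" ++ B.tag]
31. n19.lab = 16  [16]
32. n20.off = true  [terminal]
33. n19.val = true  [S.lab > 15]
34. n14.hot = 15  [len(b.wid) + 13]
35. n14.env = 20  [len(b.wid) + 18]
36. n14.mk = "kk"  [if S.val then B.tag else "q"]
37. n21.idx = "ky"  [terminal]
38. n13.tag = "kkky"  [A.mk ++ h.idx]
39. n13.cnt = "kyq"  [h.idx ++ "q"]
40. n11.val = false  [g.lim == true]
41. n0.val = false  [A.hot > 17]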